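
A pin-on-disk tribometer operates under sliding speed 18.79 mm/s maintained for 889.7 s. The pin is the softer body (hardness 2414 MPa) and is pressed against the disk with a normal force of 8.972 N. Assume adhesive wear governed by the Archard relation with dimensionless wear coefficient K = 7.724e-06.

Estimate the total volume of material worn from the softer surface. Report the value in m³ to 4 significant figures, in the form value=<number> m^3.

Each operation holds full precision — intermediate values are shown rounded, and one final rounding, at four significant digits.
Sliding speed v = 18.79 mm/s = 0.01879 m/s. The distance L = v·t = 0.01879 m/s × 889.7 s = 16.72 m.
Hardness H = 2414 MPa = 2.414e+09 Pa.
Restated in SI base units: W = 8.972 N, H = 2.414e+09 Pa, K = 7.724e-06.
Apply Archard: V = K·W·L/H = 7.724e-06 · 8.972 · 16.72 / 2.414e+09 = 4.799e-13 m³.

value=4.799e-13 m^3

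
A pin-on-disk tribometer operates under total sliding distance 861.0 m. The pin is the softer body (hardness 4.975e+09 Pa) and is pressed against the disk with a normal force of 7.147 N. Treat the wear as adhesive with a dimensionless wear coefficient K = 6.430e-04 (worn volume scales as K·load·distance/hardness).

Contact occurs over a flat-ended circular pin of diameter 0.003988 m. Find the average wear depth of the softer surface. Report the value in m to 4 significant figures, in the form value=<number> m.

The computation holds exact precision; intermediate values are displayed rounded — rounded just once to 4 significant figures.
Contact area A = π·d²/4 = π·(0.003988 m)²/4 = 1.249e-05 m².
Restated in SI base units: W = 7.147 N, H = 4.975e+09 Pa, K = 6.430e-04.
Apply Archard: V = K·W·L/H = 6.430e-04 · 7.147 · 861.0 / 4.975e+09 = 7.953e-10 m³.
Mean wear depth h = V/A = 7.953e-10 / 1.249e-05 = 6.367e-05 m.

value=6.367e-05 m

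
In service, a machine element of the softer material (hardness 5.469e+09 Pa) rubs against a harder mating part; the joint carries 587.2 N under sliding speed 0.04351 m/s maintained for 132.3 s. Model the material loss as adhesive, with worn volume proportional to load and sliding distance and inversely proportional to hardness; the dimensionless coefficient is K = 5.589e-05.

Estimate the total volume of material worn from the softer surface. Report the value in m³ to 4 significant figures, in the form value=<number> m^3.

The algebra holds full precision. Intermediate values are shown rounded — a single final rounding to 4 significant figures.
Total distance L = v·t = 0.04351 m/s × 132.3 s = 5.756 m.
SI base units throughout: W = 587.2 N, H = 5.469e+09 Pa, K = 5.589e-05.
Archard relation: V = K·W·L/H = 5.589e-05 · 587.2 · 5.756 / 5.469e+09 = 3.454e-11 m³.

value=3.454e-11 m^3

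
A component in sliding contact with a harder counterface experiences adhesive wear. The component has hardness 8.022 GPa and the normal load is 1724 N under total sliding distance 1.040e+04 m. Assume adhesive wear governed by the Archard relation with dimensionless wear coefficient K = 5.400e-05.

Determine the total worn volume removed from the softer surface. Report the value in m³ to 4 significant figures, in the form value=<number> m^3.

All working math runs at exact precision — the intermediates are printed rounded, and one final rounding: 4 significant figures.
Convert: Hardness H = 8.022 GPa = 8.022e+09 Pa.
In SI base units: W = 1724 N, H = 8.022e+09 Pa, K = 5.400e-05.
Archard volume V = K·W·L/H = 5.400e-05 · 1724 · 1.040e+04 / 8.022e+09 = 1.207e-07 m³.

value=1.207e-07 m^3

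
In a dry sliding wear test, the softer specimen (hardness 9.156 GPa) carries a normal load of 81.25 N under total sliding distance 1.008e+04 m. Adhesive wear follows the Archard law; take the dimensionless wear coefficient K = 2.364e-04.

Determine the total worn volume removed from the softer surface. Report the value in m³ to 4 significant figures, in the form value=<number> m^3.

Each operation runs at exact precision, and intermediates are displayed rounded — one last rounding to 4 significant figures.
Hardness H = 9.156 GPa = 9.156e+09 Pa.
Collected in SI base units: W = 81.25 N, H = 9.156e+09 Pa, K = 2.364e-04.
The Archard volume V = K·W·L/H = 2.364e-04 · 81.25 · 1.008e+04 / 9.156e+09 = 2.115e-08 m³.

value=2.115e-08 m^3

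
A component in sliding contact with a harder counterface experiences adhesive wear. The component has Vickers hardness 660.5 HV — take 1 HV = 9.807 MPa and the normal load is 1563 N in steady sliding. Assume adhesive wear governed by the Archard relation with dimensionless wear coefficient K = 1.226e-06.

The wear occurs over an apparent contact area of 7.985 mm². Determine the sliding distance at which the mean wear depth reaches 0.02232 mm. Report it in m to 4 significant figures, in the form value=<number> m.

value=602.5 m

Printed values are rounded — the algebra runs at full float precision — a single final rounding, at 4 significant figures.
Hardness H = 660.5 HV × 9.807 MPa/HV = 6478 MPa = 6.478e+09 Pa.
Contact area A = 7.985 mm² = 7.985e-06 m².
Depth limit h_lim = 0.02232 mm = 2.232e-05 m.
Collected in SI base units: W = 1563 N, H = 6.478e+09 Pa, K = 1.226e-06.
At the depth limit, V_lim = h_lim·A = 2.232e-05 · 7.985e-06 = 1.782e-10 m³.
Inverting, life L = V_lim·H/(K·W) = 1.782e-10 · 6.478e+09 / (1.226e-06 · 1563) = 602.5 m.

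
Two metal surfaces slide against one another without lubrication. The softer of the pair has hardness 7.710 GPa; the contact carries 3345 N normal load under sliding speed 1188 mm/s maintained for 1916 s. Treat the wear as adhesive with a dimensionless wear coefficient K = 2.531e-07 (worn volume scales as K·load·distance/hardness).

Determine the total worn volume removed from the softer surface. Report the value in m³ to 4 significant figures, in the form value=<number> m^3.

value=2.499e-10 m^3

The algebra keeps full float precision — intermediate values are printed rounded; one last rounding: 4 significant figures.
Sliding speed v = 1188 mm/s = 1.188 m/s. Path length L = v·t = 1.188 m/s × 1916 s = 2276 m.
Hardness H = 7.710 GPa = 7.710e+09 Pa.
In SI base units: W = 3345 N, H = 7.710e+09 Pa, K = 2.531e-07.
Volume removed: V = K·W·L/H = 2.531e-07 · 3345 · 2276 / 7.710e+09 = 2.499e-10 m³.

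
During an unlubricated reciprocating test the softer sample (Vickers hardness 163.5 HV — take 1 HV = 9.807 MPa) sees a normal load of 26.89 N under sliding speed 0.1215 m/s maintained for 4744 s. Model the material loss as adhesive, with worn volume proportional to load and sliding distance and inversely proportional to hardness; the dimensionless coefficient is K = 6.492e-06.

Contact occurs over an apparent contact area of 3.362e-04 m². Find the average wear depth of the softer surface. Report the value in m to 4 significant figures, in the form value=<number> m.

The algebra runs at full precision. Shown intermediates are rounded, and rounded just once: 4 significant digits.
Convert: Distance L = v·t = 0.1215 m/s × 4744 s = 576.4 m.
Convert: Hardness H = 163.5 HV × 9.807 MPa/HV = 1603 MPa = 1.603e+09 Pa.
In SI base units: W = 26.89 N, H = 1.603e+09 Pa, K = 6.492e-06.
Volume removed: V = K·W·L/H = 6.492e-06 · 26.89 · 576.4 / 1.603e+09 = 6.275e-11 m³.
Mean wear depth h = V/A = 6.275e-11 / 3.362e-04 = 1.867e-07 m.

value=1.867e-07 m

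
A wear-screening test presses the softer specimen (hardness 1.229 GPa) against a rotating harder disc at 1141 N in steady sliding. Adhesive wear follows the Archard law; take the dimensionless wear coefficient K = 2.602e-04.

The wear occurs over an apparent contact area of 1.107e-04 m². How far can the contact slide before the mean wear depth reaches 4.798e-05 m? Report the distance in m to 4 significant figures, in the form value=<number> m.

value=21.99 m

Intermediate values are displayed rounded — all arithmetic maintains exact precision, and one final rounding, at four significant digits.
Hardness H = 1.229 GPa = 1.229e+09 Pa.
Working in SI base units: W = 1141 N, H = 1.229e+09 Pa, K = 2.602e-04.
Wearable volume V_lim = h_lim·A = 4.798e-05 · 1.107e-04 = 5.311e-09 m³.
So the life L = V_lim·H/(K·W) = 5.311e-09 · 1.229e+09 / (2.602e-04 · 1141) = 21.99 m.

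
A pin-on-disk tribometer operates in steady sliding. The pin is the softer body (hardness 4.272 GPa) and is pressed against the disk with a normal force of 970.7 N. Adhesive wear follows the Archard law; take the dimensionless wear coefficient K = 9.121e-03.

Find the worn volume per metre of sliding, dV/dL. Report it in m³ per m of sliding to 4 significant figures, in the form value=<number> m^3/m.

value=2.073e-09 m^3/m

The intermediates are displayed rounded, and the algebra keeps exact precision, and rounded once at the end, at 4 significant digits.
Hardness H = 4.272 GPa = 4.272e+09 Pa.
In SI base units: W = 970.7 N, H = 4.272e+09 Pa, K = 9.121e-03.
Volumetric rate dV/dL = K·W/H (no L dependence): 9.121e-03 · 970.7 / 4.272e+09 = 2.073e-09 m³/m.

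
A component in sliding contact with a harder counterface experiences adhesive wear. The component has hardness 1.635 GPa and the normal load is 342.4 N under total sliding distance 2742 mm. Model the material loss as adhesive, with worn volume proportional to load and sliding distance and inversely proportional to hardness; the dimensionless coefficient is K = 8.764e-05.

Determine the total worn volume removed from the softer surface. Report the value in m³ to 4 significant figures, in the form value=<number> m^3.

value=5.033e-11 m^3

The algebra keeps full precision. Intermediate values are printed rounded — a single final rounding, at 4 significant figures.
Total distance L = 2742 mm = 2.742 m.
Hardness H = 1.635 GPa = 1.635e+09 Pa.
In SI base units, W = 342.4 N, H = 1.635e+09 Pa, K = 8.764e-05.
Apply Archard: V = K·W·L/H = 8.764e-05 · 342.4 · 2.742 / 1.635e+09 = 5.033e-11 m³.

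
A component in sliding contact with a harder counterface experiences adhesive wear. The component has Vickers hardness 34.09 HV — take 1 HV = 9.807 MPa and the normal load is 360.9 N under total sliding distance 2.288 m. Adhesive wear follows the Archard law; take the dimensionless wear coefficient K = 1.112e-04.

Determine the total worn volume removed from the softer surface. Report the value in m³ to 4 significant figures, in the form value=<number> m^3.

The algebra maintains full precision; shown intermediates are rounded — a single final rounding, at 4 significant digits.
Hardness H = 34.09 HV × 9.807 MPa/HV = 334.3 MPa = 3.343e+08 Pa.
In SI base units, W = 360.9 N, H = 3.343e+08 Pa, K = 1.112e-04.
Apply Archard: V = K·W·L/H = 1.112e-04 · 360.9 · 2.288 / 3.343e+08 = 2.747e-10 m³.

value=2.747e-10 m^3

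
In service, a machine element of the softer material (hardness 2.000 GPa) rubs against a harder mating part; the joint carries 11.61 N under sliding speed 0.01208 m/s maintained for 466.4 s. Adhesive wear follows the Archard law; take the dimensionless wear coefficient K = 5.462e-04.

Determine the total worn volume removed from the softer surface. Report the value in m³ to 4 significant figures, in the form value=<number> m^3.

Quoted intermediates are rounded. The computation carries exact precision — one last rounding: 4 significant figures.
Distance covered L = v·t = 0.01208 m/s × 466.4 s = 5.634 m.
Hardness H = 2.000 GPa = 2.000e+09 Pa.
Expressed in SI base units: W = 11.61 N, H = 2.000e+09 Pa, K = 5.462e-04.
Apply Archard: V = K·W·L/H = 5.462e-04 · 11.61 · 5.634 / 2.000e+09 = 1.786e-11 m³.

value=1.786e-11 m^3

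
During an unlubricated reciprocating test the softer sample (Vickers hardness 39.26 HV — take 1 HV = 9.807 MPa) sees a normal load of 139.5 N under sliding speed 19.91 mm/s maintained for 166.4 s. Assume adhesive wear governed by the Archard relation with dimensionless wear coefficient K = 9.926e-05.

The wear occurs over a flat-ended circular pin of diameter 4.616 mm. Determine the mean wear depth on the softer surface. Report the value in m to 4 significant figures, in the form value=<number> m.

The intermediates are displayed rounded, and each operation carries full precision — one last rounding to 4 significant figures.
Convert: Sliding speed v = 19.91 mm/s = 0.01991 m/s. Total distance L = v·t = 0.01991 m/s × 166.4 s = 3.313 m.
Convert: Hardness H = 39.26 HV × 9.807 MPa/HV = 385.0 MPa = 3.850e+08 Pa.
Convert: Pin diameter d = 4.616 mm = 0.004616 m. Contact area A = π·d²/4 = π·(0.004616 m)²/4 = 1.673e-05 m².
In SI base units, W = 139.5 N, H = 3.850e+08 Pa, K = 9.926e-05.
The Archard volume V = K·W·L/H = 9.926e-05 · 139.5 · 3.313 / 3.850e+08 = 1.191e-10 m³.
Mean wear depth h = V/A = 1.191e-10 / 1.673e-05 = 7.120e-06 m.

value=7.120e-06 m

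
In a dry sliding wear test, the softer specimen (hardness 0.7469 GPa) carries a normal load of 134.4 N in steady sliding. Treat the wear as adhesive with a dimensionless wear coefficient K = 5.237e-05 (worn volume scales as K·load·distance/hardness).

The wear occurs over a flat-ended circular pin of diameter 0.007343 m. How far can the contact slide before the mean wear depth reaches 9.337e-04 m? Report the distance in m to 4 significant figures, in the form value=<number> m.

Intermediates are shown rounded — all arithmetic holds full precision, and rounded once at the end, at four significant figures.
Convert: Hardness H = 0.7469 GPa = 7.469e+08 Pa.
Convert: Contact area A = π·d²/4 = π·(0.007343 m)²/4 = 4.235e-05 m².
SI base units throughout: W = 134.4 N, H = 7.469e+08 Pa, K = 5.237e-05.
Permissible volume V_lim = h_lim·A = 9.337e-04 · 4.235e-05 = 3.954e-08 m³.
So the life L = V_lim·H/(K·W) = 3.954e-08 · 7.469e+08 / (5.237e-05 · 134.4) = 4196 m.

value=4196 m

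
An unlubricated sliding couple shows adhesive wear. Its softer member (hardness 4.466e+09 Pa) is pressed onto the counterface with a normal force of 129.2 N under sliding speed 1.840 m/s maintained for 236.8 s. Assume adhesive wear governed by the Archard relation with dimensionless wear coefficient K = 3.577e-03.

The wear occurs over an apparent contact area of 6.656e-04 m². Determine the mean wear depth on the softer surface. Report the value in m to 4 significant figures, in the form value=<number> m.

value=6.774e-05 m

Intermediates are printed rounded. The algebra runs at full precision; one last rounding, at four significant digits.
Convert: Path length L = v·t = 1.840 m/s × 236.8 s = 435.7 m.
SI base units throughout: W = 129.2 N, H = 4.466e+09 Pa, K = 3.577e-03.
Archard volume V = K·W·L/H = 3.577e-03 · 129.2 · 435.7 / 4.466e+09 = 4.509e-08 m³.
Mean wear depth h = V/A = 4.509e-08 / 6.656e-04 = 6.774e-05 m.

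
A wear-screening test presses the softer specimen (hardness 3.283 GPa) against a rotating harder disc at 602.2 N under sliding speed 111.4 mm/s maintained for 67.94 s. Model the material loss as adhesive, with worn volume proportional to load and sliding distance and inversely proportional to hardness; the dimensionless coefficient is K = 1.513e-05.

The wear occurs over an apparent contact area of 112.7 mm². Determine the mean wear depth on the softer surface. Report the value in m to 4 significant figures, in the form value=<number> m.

value=1.864e-07 m

The algebra holds full precision. Intermediates are printed rounded. Rounded just once to four significant figures.
Sliding speed v = 111.4 mm/s = 0.1114 m/s. Distance L = v·t = 0.1114 m/s × 67.94 s = 7.569 m.
Hardness H = 3.283 GPa = 3.283e+09 Pa.
Contact area A = 112.7 mm² = 1.127e-04 m².
SI base units throughout: W = 602.2 N, H = 3.283e+09 Pa, K = 1.513e-05.
Archard relation: V = K·W·L/H = 1.513e-05 · 602.2 · 7.569 / 3.283e+09 = 2.100e-11 m³.
Wear depth h = V/A = 2.100e-11 / 1.127e-04 = 1.864e-07 m.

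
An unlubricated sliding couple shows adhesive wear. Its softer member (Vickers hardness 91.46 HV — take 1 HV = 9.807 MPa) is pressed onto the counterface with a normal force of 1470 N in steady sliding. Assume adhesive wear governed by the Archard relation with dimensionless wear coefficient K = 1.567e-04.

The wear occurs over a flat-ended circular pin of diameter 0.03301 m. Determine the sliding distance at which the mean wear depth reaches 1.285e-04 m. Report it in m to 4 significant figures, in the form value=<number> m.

Shown intermediates are rounded — each operation maintains full precision. Rounded just once to 4 significant digits.
Convert: Hardness H = 91.46 HV × 9.807 MPa/HV = 896.9 MPa = 8.969e+08 Pa.
Convert: Contact area A = π·d²/4 = π·(0.03301 m)²/4 = 8.558e-04 m².
In SI base units: W = 1470 N, H = 8.969e+08 Pa, K = 1.567e-04.
Wearable volume V_lim = h_lim·A = 1.285e-04 · 8.558e-04 = 1.100e-07 m³.
Sliding life L = V_lim·H/(K·W) = 1.100e-07 · 8.969e+08 / (1.567e-04 · 1470) = 428.2 m.

value=428.2 m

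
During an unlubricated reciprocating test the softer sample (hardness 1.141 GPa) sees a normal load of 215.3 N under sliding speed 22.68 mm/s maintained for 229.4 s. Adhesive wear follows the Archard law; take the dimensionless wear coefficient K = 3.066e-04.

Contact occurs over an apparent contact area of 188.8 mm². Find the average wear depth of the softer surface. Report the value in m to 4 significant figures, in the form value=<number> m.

value=1.594e-06 m

Intermediates are displayed rounded; each operation maintains full float precision; a single final rounding: 4 significant figures.
Convert: Sliding speed v = 22.68 mm/s = 0.02268 m/s. Distance L = v·t = 0.02268 m/s × 229.4 s = 5.203 m.
Convert: Hardness H = 1.141 GPa = 1.141e+09 Pa.
Convert: Contact area A = 188.8 mm² = 1.888e-04 m².
In SI base units, W = 215.3 N, H = 1.141e+09 Pa, K = 3.066e-04.
Archard volume V = K·W·L/H = 3.066e-04 · 215.3 · 5.203 / 1.141e+09 = 3.010e-10 m³.
Mean wear depth h = V/A = 3.010e-10 / 1.888e-04 = 1.594e-06 m.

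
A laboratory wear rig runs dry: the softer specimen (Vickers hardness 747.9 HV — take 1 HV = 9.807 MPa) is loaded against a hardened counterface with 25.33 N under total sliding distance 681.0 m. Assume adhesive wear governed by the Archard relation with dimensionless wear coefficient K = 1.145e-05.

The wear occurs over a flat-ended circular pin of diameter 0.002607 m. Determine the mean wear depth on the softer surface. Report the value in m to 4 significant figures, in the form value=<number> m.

value=5.045e-06 m

The computation maintains exact precision — intermediate values are shown rounded — rounded just once to 4 significant digits.
Convert: Hardness H = 747.9 HV × 9.807 MPa/HV = 7335 MPa = 7.335e+09 Pa.
Convert: Contact area A = π·d²/4 = π·(0.002607 m)²/4 = 5.338e-06 m².
Working in SI base units: W = 25.33 N, H = 7.335e+09 Pa, K = 1.145e-05.
Volume removed: V = K·W·L/H = 1.145e-05 · 25.33 · 681.0 / 7.335e+09 = 2.693e-11 m³.
Mean depth h = V/A = 2.693e-11 / 5.338e-06 = 5.045e-06 m.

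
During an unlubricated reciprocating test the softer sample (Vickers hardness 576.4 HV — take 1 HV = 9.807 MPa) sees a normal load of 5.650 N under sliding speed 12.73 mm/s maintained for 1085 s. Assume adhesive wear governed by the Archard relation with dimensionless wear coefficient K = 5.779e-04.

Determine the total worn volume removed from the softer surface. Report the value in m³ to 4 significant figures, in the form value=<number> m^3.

value=7.978e-12 m^3

Displayed values are rounded, and each operation runs at exact precision. Rounded just once to four significant figures.
Convert: Sliding speed v = 12.73 mm/s = 0.01273 m/s. The distance L = v·t = 0.01273 m/s × 1085 s = 13.81 m.
Convert: Hardness H = 576.4 HV × 9.807 MPa/HV = 5653 MPa = 5.653e+09 Pa.
As SI base values: W = 5.650 N, H = 5.653e+09 Pa, K = 5.779e-04.
The Archard volume V = K·W·L/H = 5.779e-04 · 5.650 · 13.81 / 5.653e+09 = 7.978e-12 m³.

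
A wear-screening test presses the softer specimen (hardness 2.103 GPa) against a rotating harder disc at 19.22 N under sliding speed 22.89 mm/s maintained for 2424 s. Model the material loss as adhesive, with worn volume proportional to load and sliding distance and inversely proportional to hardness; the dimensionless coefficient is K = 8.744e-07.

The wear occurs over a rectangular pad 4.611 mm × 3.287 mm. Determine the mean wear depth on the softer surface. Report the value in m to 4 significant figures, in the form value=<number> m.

value=2.926e-08 m

Intermediates are printed rounded — all working math keeps exact precision; rounded once at the end to four significant digits.
Convert: Sliding speed v = 22.89 mm/s = 0.02289 m/s. Sliding distance L = v·t = 0.02289 m/s × 2424 s = 55.49 m.
Convert: Hardness H = 2.103 GPa = 2.103e+09 Pa.
Convert: Pad sides 4.611 mm × 3.287 mm = 0.004611 m × 0.003287 m. Contact area A = 0.004611 m × 0.003287 m = 1.516e-05 m².
As SI base values: W = 19.22 N, H = 2.103e+09 Pa, K = 8.744e-07.
Archard relation: V = K·W·L/H = 8.744e-07 · 19.22 · 55.49 / 2.103e+09 = 4.434e-13 m³.
Mean depth h = V/A = 4.434e-13 / 1.516e-05 = 2.926e-08 m.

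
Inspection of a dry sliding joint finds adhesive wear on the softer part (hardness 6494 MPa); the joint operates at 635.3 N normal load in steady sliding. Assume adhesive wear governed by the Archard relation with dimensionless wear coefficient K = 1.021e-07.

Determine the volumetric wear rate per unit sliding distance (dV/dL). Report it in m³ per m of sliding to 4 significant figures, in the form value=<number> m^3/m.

The intermediates are shown rounded — the computation holds full precision. Rounded once at the end: 4 significant figures.
Hardness H = 6494 MPa = 6.494e+09 Pa.
Expressed in SI base units: W = 635.3 N, H = 6.494e+09 Pa, K = 1.021e-07.
Wear rate dV/dL = K·W/H (no L dependence): 1.021e-07 · 635.3 / 6.494e+09 = 9.988e-15 m³/m.

value=9.988e-15 m^3/m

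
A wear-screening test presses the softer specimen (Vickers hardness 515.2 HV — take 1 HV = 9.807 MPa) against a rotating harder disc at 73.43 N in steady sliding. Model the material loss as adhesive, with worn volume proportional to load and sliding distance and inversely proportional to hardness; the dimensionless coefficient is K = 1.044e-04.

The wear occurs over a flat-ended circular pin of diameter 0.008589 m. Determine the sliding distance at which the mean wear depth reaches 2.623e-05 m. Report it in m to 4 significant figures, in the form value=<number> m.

The intermediates are printed rounded. All working math keeps full precision; rounded once at the end, at four significant digits.
Convert: Hardness H = 515.2 HV × 9.807 MPa/HV = 5053 MPa = 5.053e+09 Pa.
Convert: Contact area A = π·d²/4 = π·(0.008589 m)²/4 = 5.794e-05 m².
Collected in SI base units: W = 73.43 N, H = 5.053e+09 Pa, K = 1.044e-04.
Allowed volume V_lim = h_lim·A = 2.623e-05 · 5.794e-05 = 1.520e-09 m³.
Life L = V_lim·H/(K·W) = 1.520e-09 · 5.053e+09 / (1.044e-04 · 73.43) = 1002 m.

value=1002 m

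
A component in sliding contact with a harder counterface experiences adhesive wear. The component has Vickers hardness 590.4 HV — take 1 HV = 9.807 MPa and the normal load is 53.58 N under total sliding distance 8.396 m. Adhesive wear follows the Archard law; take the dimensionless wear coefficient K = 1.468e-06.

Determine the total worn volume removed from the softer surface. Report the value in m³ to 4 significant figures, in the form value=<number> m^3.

Intermediates are shown rounded — the algebra holds exact precision, and one final rounding: four significant figures.
Hardness H = 590.4 HV × 9.807 MPa/HV = 5790 MPa = 5.790e+09 Pa.
Working in SI base units: W = 53.58 N, H = 5.790e+09 Pa, K = 1.468e-06.
Wear volume V = K·W·L/H = 1.468e-06 · 53.58 · 8.396 / 5.790e+09 = 1.141e-13 m³.

value=1.141e-13 m^3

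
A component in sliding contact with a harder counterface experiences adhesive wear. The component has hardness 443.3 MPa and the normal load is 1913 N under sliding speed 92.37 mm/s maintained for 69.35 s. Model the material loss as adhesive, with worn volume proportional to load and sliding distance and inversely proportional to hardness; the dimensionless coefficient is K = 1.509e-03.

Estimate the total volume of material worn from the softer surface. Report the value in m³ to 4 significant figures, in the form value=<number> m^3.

Every step runs at full float precision; the intermediates are displayed rounded, and a lone final rounding to four significant digits.
Sliding speed v = 92.37 mm/s = 0.09237 m/s. Distance L = v·t = 0.09237 m/s × 69.35 s = 6.406 m.
Hardness H = 443.3 MPa = 4.433e+08 Pa.
In SI base units, W = 1913 N, H = 4.433e+08 Pa, K = 1.509e-03.
Worn volume V = K·W·L/H = 1.509e-03 · 1913 · 6.406 / 4.433e+08 = 4.171e-08 m³.

value=4.171e-08 m^3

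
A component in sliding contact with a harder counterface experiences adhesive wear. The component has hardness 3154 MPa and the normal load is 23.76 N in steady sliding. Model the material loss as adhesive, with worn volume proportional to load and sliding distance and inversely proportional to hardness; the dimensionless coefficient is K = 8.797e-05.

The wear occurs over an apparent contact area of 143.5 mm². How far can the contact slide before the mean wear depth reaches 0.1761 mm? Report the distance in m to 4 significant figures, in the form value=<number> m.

All arithmetic carries exact precision, and shown intermediates are rounded; rounded once at the end: four significant digits.
Convert: Hardness H = 3154 MPa = 3.154e+09 Pa.
Convert: Contact area A = 143.5 mm² = 1.435e-04 m².
Convert: Depth limit h_lim = 0.1761 mm = 1.761e-04 m.
SI base units throughout: W = 23.76 N, H = 3.154e+09 Pa, K = 8.797e-05.
Allowed volume V_lim = h_lim·A = 1.761e-04 · 1.435e-04 = 2.527e-08 m³.
Thus life L = V_lim·H/(K·W) = 2.527e-08 · 3.154e+09 / (8.797e-05 · 23.76) = 3.813e+04 m.

value=3.813e+04 m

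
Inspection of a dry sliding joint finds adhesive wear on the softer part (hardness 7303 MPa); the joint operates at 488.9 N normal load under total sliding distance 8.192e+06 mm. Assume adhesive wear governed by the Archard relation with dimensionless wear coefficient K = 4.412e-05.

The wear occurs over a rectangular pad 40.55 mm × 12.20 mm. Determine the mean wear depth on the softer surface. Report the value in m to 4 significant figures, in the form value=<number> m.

value=4.891e-05 m

Intermediates are printed rounded. Every step maintains full precision — one final rounding to four significant figures.
Total distance L = 8.192e+06 mm = 8192 m.
Hardness H = 7303 MPa = 7.303e+09 Pa.
Pad sides 40.55 mm × 12.20 mm = 0.04055 m × 0.01220 m. Contact area A = 0.04055 m × 0.01220 m = 4.947e-04 m².
Working in SI base units: W = 488.9 N, H = 7.303e+09 Pa, K = 4.412e-05.
Wear volume V = K·W·L/H = 4.412e-05 · 488.9 · 8192 / 7.303e+09 = 2.420e-08 m³.
Mean depth h = V/A = 2.420e-08 / 4.947e-04 = 4.891e-05 m.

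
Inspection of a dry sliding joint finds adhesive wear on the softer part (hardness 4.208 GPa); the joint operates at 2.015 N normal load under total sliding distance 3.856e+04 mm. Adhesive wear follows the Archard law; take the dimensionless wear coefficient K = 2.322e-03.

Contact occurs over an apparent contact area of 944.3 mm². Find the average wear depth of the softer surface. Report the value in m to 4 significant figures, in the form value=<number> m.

The computation maintains full precision. Intermediate values are shown rounded, and rounded just once, at four significant figures.
Sliding distance L = 3.856e+04 mm = 38.56 m.
Hardness H = 4.208 GPa = 4.208e+09 Pa.
Contact area A = 944.3 mm² = 9.443e-04 m².
Expressed in SI base units: W = 2.015 N, H = 4.208e+09 Pa, K = 2.322e-03.
The Archard volume V = K·W·L/H = 2.322e-03 · 2.015 · 38.56 / 4.208e+09 = 4.287e-11 m³.
Mean depth h = V/A = 4.287e-11 / 9.443e-04 = 4.540e-08 m.

value=4.540e-08 m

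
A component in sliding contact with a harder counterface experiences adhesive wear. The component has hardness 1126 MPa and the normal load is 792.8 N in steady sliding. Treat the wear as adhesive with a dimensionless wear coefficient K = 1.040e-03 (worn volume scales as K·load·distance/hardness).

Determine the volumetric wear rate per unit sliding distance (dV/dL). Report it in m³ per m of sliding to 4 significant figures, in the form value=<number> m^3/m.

The computation carries full float precision. Intermediates appear rounded, and a single final rounding, at 4 significant digits.
Hardness H = 1126 MPa = 1.126e+09 Pa.
SI base units throughout: W = 792.8 N, H = 1.126e+09 Pa, K = 1.040e-03.
The wear rate dV/dL = K·W/H: 1.040e-03 · 792.8 / 1.126e+09 = 7.322e-10 m³/m.

value=7.322e-10 m^3/m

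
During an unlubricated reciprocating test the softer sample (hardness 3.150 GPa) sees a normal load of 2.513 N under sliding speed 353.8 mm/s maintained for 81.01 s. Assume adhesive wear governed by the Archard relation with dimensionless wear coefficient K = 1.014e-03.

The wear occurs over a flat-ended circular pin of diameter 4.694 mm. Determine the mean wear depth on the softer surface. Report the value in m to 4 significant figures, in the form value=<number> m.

value=1.340e-06 m

Intermediates are displayed rounded. Each operation keeps full float precision; one last rounding, at 4 significant figures.
Convert: Sliding speed v = 353.8 mm/s = 0.3538 m/s. The distance L = v·t = 0.3538 m/s × 81.01 s = 28.66 m.
Convert: Hardness H = 3.150 GPa = 3.150e+09 Pa.
Convert: Pin diameter d = 4.694 mm = 0.004694 m. Contact area A = π·d²/4 = π·(0.004694 m)²/4 = 1.731e-05 m².
In SI base units: W = 2.513 N, H = 3.150e+09 Pa, K = 1.014e-03.
Archard volume V = K·W·L/H = 1.014e-03 · 2.513 · 28.66 / 3.150e+09 = 2.319e-11 m³.
Depth of wear h = V/A = 2.319e-11 / 1.731e-05 = 1.340e-06 m.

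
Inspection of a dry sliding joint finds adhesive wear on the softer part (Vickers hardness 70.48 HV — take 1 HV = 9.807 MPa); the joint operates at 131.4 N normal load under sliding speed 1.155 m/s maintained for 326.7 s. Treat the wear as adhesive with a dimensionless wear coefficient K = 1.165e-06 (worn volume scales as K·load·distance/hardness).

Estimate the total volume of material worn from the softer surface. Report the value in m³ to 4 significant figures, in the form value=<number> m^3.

value=8.357e-11 m^3

Intermediate values are shown rounded; all arithmetic holds full precision; one final rounding to four significant figures.
Convert: The distance L = v·t = 1.155 m/s × 326.7 s = 377.3 m.
Convert: Hardness H = 70.48 HV × 9.807 MPa/HV = 691.2 MPa = 6.912e+08 Pa.
SI base units throughout: W = 131.4 N, H = 6.912e+08 Pa, K = 1.165e-06.
Archard relation: V = K·W·L/H = 1.165e-06 · 131.4 · 377.3 / 6.912e+08 = 8.357e-11 m³.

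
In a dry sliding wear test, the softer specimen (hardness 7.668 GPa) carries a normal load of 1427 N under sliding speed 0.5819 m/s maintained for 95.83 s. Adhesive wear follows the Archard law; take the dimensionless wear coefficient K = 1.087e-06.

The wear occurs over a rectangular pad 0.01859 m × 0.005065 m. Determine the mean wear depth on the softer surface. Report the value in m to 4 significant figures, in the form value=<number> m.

Every step carries full precision, and the intermediates appear rounded, and rounded just once, at four significant digits.
Convert: Total distance L = v·t = 0.5819 m/s × 95.83 s = 55.76 m.
Convert: Hardness H = 7.668 GPa = 7.668e+09 Pa.
Convert: Contact area A = 0.01859 m × 0.005065 m = 9.416e-05 m².
In SI base units: W = 1427 N, H = 7.668e+09 Pa, K = 1.087e-06.
Worn volume V = K·W·L/H = 1.087e-06 · 1427 · 55.76 / 7.668e+09 = 1.128e-11 m³.
Depth h = V/A = 1.128e-11 / 9.416e-05 = 1.198e-07 m.

value=1.198e-07 m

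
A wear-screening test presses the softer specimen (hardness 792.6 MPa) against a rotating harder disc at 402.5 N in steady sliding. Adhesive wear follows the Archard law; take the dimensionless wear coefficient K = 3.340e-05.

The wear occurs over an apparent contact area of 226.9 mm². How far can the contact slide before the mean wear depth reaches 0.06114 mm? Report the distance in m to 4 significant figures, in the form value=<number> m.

The algebra carries exact precision. Intermediate values are displayed rounded — a lone final rounding: 4 significant digits.
Convert: Hardness H = 792.6 MPa = 7.926e+08 Pa.
Convert: Contact area A = 226.9 mm² = 2.269e-04 m².
Convert: Depth limit h_lim = 0.06114 mm = 6.114e-05 m.
As SI base values: W = 402.5 N, H = 7.926e+08 Pa, K = 3.340e-05.
Limit volume V_lim = h_lim·A = 6.114e-05 · 2.269e-04 = 1.387e-08 m³.
Life L = V_lim·H/(K·W) = 1.387e-08 · 7.926e+08 / (3.340e-05 · 402.5) = 817.9 m.

value=817.9 m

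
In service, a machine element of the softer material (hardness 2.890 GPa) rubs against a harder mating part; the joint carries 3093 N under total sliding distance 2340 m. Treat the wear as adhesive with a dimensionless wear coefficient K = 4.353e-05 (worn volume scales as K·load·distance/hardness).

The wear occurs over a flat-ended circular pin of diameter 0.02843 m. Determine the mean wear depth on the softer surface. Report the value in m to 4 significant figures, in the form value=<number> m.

value=1.717e-04 m

The intermediates are shown rounded. All arithmetic keeps exact precision. Rounded just once to four significant digits.
Convert: Hardness H = 2.890 GPa = 2.890e+09 Pa.
Convert: Contact area A = π·d²/4 = π·(0.02843 m)²/4 = 6.348e-04 m².
In SI base units, W = 3093 N, H = 2.890e+09 Pa, K = 4.353e-05.
The Archard volume V = K·W·L/H = 4.353e-05 · 3093 · 2340 / 2.890e+09 = 1.090e-07 m³.
Depth h = V/A = 1.090e-07 / 6.348e-04 = 1.717e-04 m.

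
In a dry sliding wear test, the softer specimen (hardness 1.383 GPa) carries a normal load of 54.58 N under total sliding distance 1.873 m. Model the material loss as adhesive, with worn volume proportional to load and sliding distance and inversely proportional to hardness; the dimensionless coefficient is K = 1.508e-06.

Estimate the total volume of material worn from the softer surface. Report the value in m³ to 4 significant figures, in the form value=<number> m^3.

Every step runs at full precision; shown intermediates are rounded. Rounded once at the end to 4 significant figures.
Hardness H = 1.383 GPa = 1.383e+09 Pa.
Collected in SI base units: W = 54.58 N, H = 1.383e+09 Pa, K = 1.508e-06.
Wear volume V = K·W·L/H = 1.508e-06 · 54.58 · 1.873 / 1.383e+09 = 1.115e-13 m³.

value=1.115e-13 m^3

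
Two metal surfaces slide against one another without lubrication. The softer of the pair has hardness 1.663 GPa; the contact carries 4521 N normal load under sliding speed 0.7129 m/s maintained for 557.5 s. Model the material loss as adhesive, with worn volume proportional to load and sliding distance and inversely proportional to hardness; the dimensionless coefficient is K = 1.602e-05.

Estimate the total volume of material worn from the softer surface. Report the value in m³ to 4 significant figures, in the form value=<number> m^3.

All working math keeps full precision, and shown intermediates are rounded. Rounded just once to 4 significant figures.
The distance L = v·t = 0.7129 m/s × 557.5 s = 397.4 m.
Hardness H = 1.663 GPa = 1.663e+09 Pa.
Collected in SI base units: W = 4521 N, H = 1.663e+09 Pa, K = 1.602e-05.
By Archard's law, V = K·W·L/H = 1.602e-05 · 4521 · 397.4 / 1.663e+09 = 1.731e-08 m³.

value=1.731e-08 m^3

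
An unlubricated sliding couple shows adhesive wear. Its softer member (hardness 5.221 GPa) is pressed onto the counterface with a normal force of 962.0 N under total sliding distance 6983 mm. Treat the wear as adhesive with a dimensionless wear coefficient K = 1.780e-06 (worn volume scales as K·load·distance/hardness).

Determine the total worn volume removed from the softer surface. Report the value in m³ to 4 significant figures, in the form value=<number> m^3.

value=2.290e-12 m^3

The intermediates are shown rounded; the computation holds full float precision, and rounded just once to four significant figures.
Total distance L = 6983 mm = 6.983 m.
Hardness H = 5.221 GPa = 5.221e+09 Pa.
In SI base units: W = 962.0 N, H = 5.221e+09 Pa, K = 1.780e-06.
Apply Archard: V = K·W·L/H = 1.780e-06 · 962.0 · 6.983 / 5.221e+09 = 2.290e-12 m³.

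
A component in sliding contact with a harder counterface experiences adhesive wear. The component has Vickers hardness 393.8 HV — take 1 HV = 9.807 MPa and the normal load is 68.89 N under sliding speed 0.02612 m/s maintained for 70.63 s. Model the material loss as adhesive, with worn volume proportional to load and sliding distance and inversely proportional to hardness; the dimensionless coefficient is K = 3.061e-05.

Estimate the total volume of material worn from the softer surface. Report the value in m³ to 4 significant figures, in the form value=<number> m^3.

value=1.007e-12 m^3

The intermediates appear rounded, and all arithmetic keeps full float precision — a single final rounding to four significant digits.
Sliding distance L = v·t = 0.02612 m/s × 70.63 s = 1.845 m.
Hardness H = 393.8 HV × 9.807 MPa/HV = 3862 MPa = 3.862e+09 Pa.
Restated in SI base units: W = 68.89 N, H = 3.862e+09 Pa, K = 3.061e-05.
Worn volume V = K·W·L/H = 3.061e-05 · 68.89 · 1.845 / 3.862e+09 = 1.007e-12 m³.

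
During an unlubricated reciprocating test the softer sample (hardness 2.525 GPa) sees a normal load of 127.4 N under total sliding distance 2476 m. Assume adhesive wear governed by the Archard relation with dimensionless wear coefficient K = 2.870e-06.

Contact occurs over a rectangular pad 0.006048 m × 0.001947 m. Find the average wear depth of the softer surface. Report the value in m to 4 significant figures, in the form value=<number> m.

Intermediates are printed rounded. All working math runs at full float precision, and a lone final rounding, at four significant digits.
Hardness H = 2.525 GPa = 2.525e+09 Pa.
Contact area A = 0.006048 m × 0.001947 m = 1.178e-05 m².
Collected in SI base units: W = 127.4 N, H = 2.525e+09 Pa, K = 2.870e-06.
The Archard volume V = K·W·L/H = 2.870e-06 · 127.4 · 2476 / 2.525e+09 = 3.585e-10 m³.
Mean wear depth h = V/A = 3.585e-10 / 1.178e-05 = 3.045e-05 m.

value=3.045e-05 m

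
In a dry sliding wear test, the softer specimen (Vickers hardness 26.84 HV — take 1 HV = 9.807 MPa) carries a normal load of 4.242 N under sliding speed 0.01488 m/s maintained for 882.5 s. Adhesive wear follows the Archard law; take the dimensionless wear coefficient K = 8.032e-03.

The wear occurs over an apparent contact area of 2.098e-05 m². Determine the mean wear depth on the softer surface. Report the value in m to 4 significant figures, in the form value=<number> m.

value=8.102e-05 m

Intermediates are displayed rounded, and all arithmetic runs at exact precision, and rounded just once to 4 significant digits.
The distance L = v·t = 0.01488 m/s × 882.5 s = 13.13 m.
Hardness H = 26.84 HV × 9.807 MPa/HV = 263.2 MPa = 2.632e+08 Pa.
Collected in SI base units: W = 4.242 N, H = 2.632e+08 Pa, K = 8.032e-03.
Volume removed: V = K·W·L/H = 8.032e-03 · 4.242 · 13.13 / 2.632e+08 = 1.700e-09 m³.
Depth of wear h = V/A = 1.700e-09 / 2.098e-05 = 8.102e-05 m.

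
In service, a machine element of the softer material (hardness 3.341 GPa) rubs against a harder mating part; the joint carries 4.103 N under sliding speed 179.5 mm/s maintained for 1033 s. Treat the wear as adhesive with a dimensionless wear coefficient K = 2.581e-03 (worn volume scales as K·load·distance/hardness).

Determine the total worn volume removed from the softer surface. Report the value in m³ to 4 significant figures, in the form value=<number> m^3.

value=5.877e-10 m^3

Intermediates appear rounded — all working math carries full float precision. Rounded once at the end: 4 significant digits.
Sliding speed v = 179.5 mm/s = 0.1795 m/s. Path length L = v·t = 0.1795 m/s × 1033 s = 185.4 m.
Hardness H = 3.341 GPa = 3.341e+09 Pa.
Expressed in SI base units: W = 4.103 N, H = 3.341e+09 Pa, K = 2.581e-03.
Archard relation: V = K·W·L/H = 2.581e-03 · 4.103 · 185.4 / 3.341e+09 = 5.877e-10 m³.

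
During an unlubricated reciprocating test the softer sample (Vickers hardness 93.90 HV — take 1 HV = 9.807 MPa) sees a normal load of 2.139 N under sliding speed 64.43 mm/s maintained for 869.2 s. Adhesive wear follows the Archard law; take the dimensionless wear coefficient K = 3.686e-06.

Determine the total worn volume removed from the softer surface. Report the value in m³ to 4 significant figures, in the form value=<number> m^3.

Intermediates are printed rounded. All arithmetic maintains full precision — rounded just once, at four significant digits.
Convert: Sliding speed v = 64.43 mm/s = 0.06443 m/s. Total distance L = v·t = 0.06443 m/s × 869.2 s = 56.00 m.
Convert: Hardness H = 93.90 HV × 9.807 MPa/HV = 920.9 MPa = 9.209e+08 Pa.
As SI base values: W = 2.139 N, H = 9.209e+08 Pa, K = 3.686e-06.
Archard relation: V = K·W·L/H = 3.686e-06 · 2.139 · 56.00 / 9.209e+08 = 4.795e-13 m³.

value=4.795e-13 m^3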